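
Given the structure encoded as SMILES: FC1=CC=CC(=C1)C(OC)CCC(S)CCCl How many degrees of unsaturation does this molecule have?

4

Molecular formula: C13H18ClFOS.
DoU = (2C + 2 + N − H − X) / 2, where X is the halogen count and O/S are ignored.
    = (2·13 + 2 + 0 − 18 − 2) / 2 = 8 / 2 = 4.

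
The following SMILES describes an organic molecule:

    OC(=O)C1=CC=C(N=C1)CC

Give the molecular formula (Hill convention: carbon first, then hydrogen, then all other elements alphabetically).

C8H9NO2

Walk through each heavy atom and fill implicit hydrogens from standard valence (C 4, N 3, O 2, S 2, halogen 1):
  atom 1: O, bond orders sum to 1 (valence 2) → 1 H
  atom 2: C, bond orders sum to 4 (valence 4) → 0 H
  atom 3: O, bond orders sum to 2 (valence 2) → 0 H
  atom 4: C, bond orders sum to 4 (valence 4) → 0 H
  atom 5: C, bond orders sum to 3 (valence 4) → 1 H
  atom 6: C, bond orders sum to 3 (valence 4) → 1 H
  atom 7: C, bond orders sum to 4 (valence 4) → 0 H
  atom 8: N, bond orders sum to 3 (valence 3) → 0 H
  atom 9: C, bond orders sum to 3 (valence 4) → 1 H
  atom 10: C, bond orders sum to 2 (valence 4) → 2 H
  atom 11: C, bond orders sum to 1 (valence 4) → 3 H
Totals → C:8, H:9, N:1, O:2.
In Hill order: C8H9NO2.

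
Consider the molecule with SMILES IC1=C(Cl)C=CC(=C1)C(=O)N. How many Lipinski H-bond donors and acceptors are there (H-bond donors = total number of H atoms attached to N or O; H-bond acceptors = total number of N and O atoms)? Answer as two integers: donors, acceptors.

2, 2

Donors: find every N or O and count the H atoms it carries.
  atom 10 (O): bond orders sum to 2 → 0 H
  atom 11 (N): bond orders sum to 1 → 2 H
Lipinski HBD = 2.
Acceptors: N atoms = 1, O atoms = 1 → HBA = 2.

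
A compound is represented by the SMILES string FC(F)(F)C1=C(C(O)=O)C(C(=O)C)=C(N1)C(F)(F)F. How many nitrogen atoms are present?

1

Scan the SMILES for N atoms (remember two-letter symbols like Cl and Br are single atoms).
Nitrogen count: 1.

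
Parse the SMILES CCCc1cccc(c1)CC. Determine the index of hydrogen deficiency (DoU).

4

Molecular formula: C11H16.
DoU = (2C + 2 + N − H − X) / 2, where X is the halogen count and O/S are ignored.
    = (2·11 + 2 + 0 − 16 − 0) / 2 = 8 / 2 = 4.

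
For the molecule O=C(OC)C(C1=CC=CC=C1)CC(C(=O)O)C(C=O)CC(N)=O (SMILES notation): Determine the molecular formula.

C16H19NO6

Walk through each heavy atom and fill implicit hydrogens from standard valence (C 4, N 3, O 2, S 2, halogen 1):
  atom 1: O, bond orders sum to 2 (valence 2) → 0 H
  atom 2: C, bond orders sum to 4 (valence 4) → 0 H
  atom 3: O, bond orders sum to 2 (valence 2) → 0 H
  atom 4: C, bond orders sum to 1 (valence 4) → 3 H
  atom 5: C, bond orders sum to 3 (valence 4) → 1 H
  atom 6: C, bond orders sum to 4 (valence 4) → 0 H
  atom 7: C, bond orders sum to 3 (valence 4) → 1 H
  atom 8: C, bond orders sum to 3 (valence 4) → 1 H
  atom 9: C, bond orders sum to 3 (valence 4) → 1 H
  atom 10: C, bond orders sum to 3 (valence 4) → 1 H
  atom 11: C, bond orders sum to 3 (valence 4) → 1 H
  atom 12: C, bond orders sum to 2 (valence 4) → 2 H
  atom 13: C, bond orders sum to 3 (valence 4) → 1 H
  atom 14: C, bond orders sum to 4 (valence 4) → 0 H
  atom 15: O, bond orders sum to 2 (valence 2) → 0 H
  atom 16: O, bond orders sum to 1 (valence 2) → 1 H
  atom 17: C, bond orders sum to 3 (valence 4) → 1 H
  atom 18: C, bond orders sum to 3 (valence 4) → 1 H
  atom 19: O, bond orders sum to 2 (valence 2) → 0 H
  atom 20: C, bond orders sum to 2 (valence 4) → 2 H
  atom 21: C, bond orders sum to 4 (valence 4) → 0 H
  atom 22: N, bond orders sum to 1 (valence 3) → 2 H
  atom 23: O, bond orders sum to 2 (valence 2) → 0 H
Totals → C:16, H:19, N:1, O:6.
In Hill order: C16H19NO6.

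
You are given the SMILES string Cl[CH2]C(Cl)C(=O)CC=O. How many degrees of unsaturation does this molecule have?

2

Molecular formula: C5H6Cl2O2.
DoU = (2C + 2 + N − H − X) / 2, where X is the halogen count and O/S are ignored.
    = (2·5 + 2 + 0 − 6 − 2) / 2 = 4 / 2 = 2.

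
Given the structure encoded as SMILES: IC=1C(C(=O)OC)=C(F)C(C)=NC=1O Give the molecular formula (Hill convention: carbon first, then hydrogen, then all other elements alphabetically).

Walk through each heavy atom and fill implicit hydrogens from standard valence (C 4, N 3, O 2, S 2, halogen 1):
  atom 1: I (halogen, monovalent) → 0 H
  atom 2: C, bond orders sum to 4 (valence 4) → 0 H
  atom 3: C, bond orders sum to 4 (valence 4) → 0 H
  atom 4: C, bond orders sum to 4 (valence 4) → 0 H
  atom 5: O, bond orders sum to 2 (valence 2) → 0 H
  atom 6: O, bond orders sum to 2 (valence 2) → 0 H
  atom 7: C, bond orders sum to 1 (valence 4) → 3 H
  atom 8: C, bond orders sum to 4 (valence 4) → 0 H
  atom 9: F (halogen, monovalent) → 0 H
  atom 10: C, bond orders sum to 4 (valence 4) → 0 H
  atom 11: C, bond orders sum to 1 (valence 4) → 3 H
  atom 12: N, bond orders sum to 3 (valence 3) → 0 H
  atom 13: C, bond orders sum to 4 (valence 4) → 0 H
  atom 14: O, bond orders sum to 1 (valence 2) → 1 H
Totals → C:8, H:7, F:1, I:1, N:1, O:3.
In Hill order: C8H7FINO3.

C8H7FINO3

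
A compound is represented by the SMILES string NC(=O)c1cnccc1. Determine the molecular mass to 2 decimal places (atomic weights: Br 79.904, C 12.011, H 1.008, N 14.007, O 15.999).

122.13 g/mol

First, the molecular formula is C6H6N2O (counting implicit H from valence).
  C: 6 × 12.011 = 72.066
  H: 6 × 1.008 = 6.048
  N: 2 × 14.007 = 28.014
  O: 1 × 15.999 = 15.999
Sum: 6×12.011 + 6×1.008 + 2×14.007 + 1×15.999 = 122.127 → 122.13 g/mol.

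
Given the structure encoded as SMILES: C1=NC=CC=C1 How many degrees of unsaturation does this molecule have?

Degree of unsaturation = (number of rings) + (number of π bonds).
Ring closures in the SMILES: 1.
π bonds: 3 double bonds (each 1 DoU) → 3 DoU from unsaturation.
Total DoU = 1 + 3 = 4.

4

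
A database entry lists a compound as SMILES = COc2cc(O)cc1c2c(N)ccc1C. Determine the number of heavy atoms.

15

Every atom symbol written in the SMILES (organic subset) is one heavy atom; implicit H are not written.
Heavy atoms by element → C:12, N:1, O:2.
Total: 15.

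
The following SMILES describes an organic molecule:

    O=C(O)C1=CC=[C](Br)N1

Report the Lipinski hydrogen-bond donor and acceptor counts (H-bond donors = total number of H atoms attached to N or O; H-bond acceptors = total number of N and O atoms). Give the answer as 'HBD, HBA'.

Donors: find every N or O and count the H atoms it carries.
  atom 1 (O): bond orders sum to 2 → 0 H
  atom 3 (O): bond orders sum to 1 → 1 H
  atom 9 (N): bond orders sum to 2 → 1 H
Lipinski HBD = 2.
Acceptors: N atoms = 1, O atoms = 2 → HBA = 3.

2, 3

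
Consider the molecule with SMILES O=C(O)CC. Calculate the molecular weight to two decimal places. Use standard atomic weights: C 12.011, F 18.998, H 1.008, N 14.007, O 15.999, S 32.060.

74.08 g/mol

First, the molecular formula is C3H6O2 (counting implicit H from valence).
  C: 3 × 12.011 = 36.033
  H: 6 × 1.008 = 6.048
  O: 2 × 15.999 = 31.998
Sum: 3×12.011 + 6×1.008 + 2×15.999 = 74.079 → 74.08 g/mol.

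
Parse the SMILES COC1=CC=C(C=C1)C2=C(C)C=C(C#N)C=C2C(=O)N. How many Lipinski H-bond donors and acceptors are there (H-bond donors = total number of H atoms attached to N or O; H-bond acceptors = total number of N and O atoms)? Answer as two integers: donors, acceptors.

Donors: find every N or O and count the H atoms it carries.
  atom 2 (O): bond orders sum to 2 → 0 H
  atom 15 (N): bond orders sum to 3 → 0 H
  atom 19 (O): bond orders sum to 2 → 0 H
  atom 20 (N): bond orders sum to 1 → 2 H
Lipinski HBD = 2.
Acceptors: N atoms = 2, O atoms = 2 → HBA = 4.

2, 4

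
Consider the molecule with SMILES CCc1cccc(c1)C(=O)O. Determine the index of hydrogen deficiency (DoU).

Molecular formula: C9H10O2.
DoU = (2C + 2 + N − H − X) / 2, where X is the halogen count and O/S are ignored.
    = (2·9 + 2 + 0 − 10 − 0) / 2 = 10 / 2 = 5.

5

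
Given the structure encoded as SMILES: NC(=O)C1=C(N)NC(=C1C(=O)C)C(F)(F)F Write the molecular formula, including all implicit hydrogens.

Walk through each heavy atom and fill implicit hydrogens from standard valence (C 4, N 3, O 2, S 2, halogen 1):
  atom 1: N, bond orders sum to 1 (valence 3) → 2 H
  atom 2: C, bond orders sum to 4 (valence 4) → 0 H
  atom 3: O, bond orders sum to 2 (valence 2) → 0 H
  atom 4: C, bond orders sum to 4 (valence 4) → 0 H
  atom 5: C, bond orders sum to 4 (valence 4) → 0 H
  atom 6: N, bond orders sum to 1 (valence 3) → 2 H
  atom 7: N, bond orders sum to 2 (valence 3) → 1 H
  atom 8: C, bond orders sum to 4 (valence 4) → 0 H
  atom 9: C, bond orders sum to 4 (valence 4) → 0 H
  atom 10: C, bond orders sum to 4 (valence 4) → 0 H
  atom 11: O, bond orders sum to 2 (valence 2) → 0 H
  atom 12: C, bond orders sum to 1 (valence 4) → 3 H
  atom 13: C, bond orders sum to 4 (valence 4) → 0 H
  atom 14: F (halogen, monovalent) → 0 H
  atom 15: F (halogen, monovalent) → 0 H
  atom 16: F (halogen, monovalent) → 0 H
Totals → C:8, H:8, F:3, N:3, O:2.
In Hill order: C8H8F3N3O2.

C8H8F3N3O2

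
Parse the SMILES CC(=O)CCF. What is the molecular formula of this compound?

C4H7FO

Walk through each heavy atom and fill implicit hydrogens from standard valence (C 4, N 3, O 2, S 2, halogen 1):
  atom 1: C, bond orders sum to 1 (valence 4) → 3 H
  atom 2: C, bond orders sum to 4 (valence 4) → 0 H
  atom 3: O, bond orders sum to 2 (valence 2) → 0 H
  atom 4: C, bond orders sum to 2 (valence 4) → 2 H
  atom 5: C, bond orders sum to 2 (valence 4) → 2 H
  atom 6: F (halogen, monovalent) → 0 H
Totals → C:4, H:7, F:1, O:1.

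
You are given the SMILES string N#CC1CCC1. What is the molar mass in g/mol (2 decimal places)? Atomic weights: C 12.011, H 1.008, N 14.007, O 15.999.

First, the molecular formula is C5H7N (counting implicit H from valence).
  C: 5 × 12.011 = 60.055
  H: 7 × 1.008 = 7.056
  N: 1 × 14.007 = 14.007
Sum: 5×12.011 + 7×1.008 + 1×14.007 = 81.118 → 81.12 g/mol.

81.12 g/mol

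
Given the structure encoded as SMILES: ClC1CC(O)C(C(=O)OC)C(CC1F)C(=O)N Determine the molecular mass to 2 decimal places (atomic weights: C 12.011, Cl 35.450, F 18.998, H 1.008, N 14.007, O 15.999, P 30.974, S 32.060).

First, the molecular formula is C10H15ClFNO4 (counting implicit H from valence).
  C: 10 × 12.011 = 120.110
  Cl: 1 × 35.450 = 35.450
  F: 1 × 18.998 = 18.998
  H: 15 × 1.008 = 15.120
  N: 1 × 14.007 = 14.007
  O: 4 × 15.999 = 63.996
Sum: 10×12.011 + 1×35.450 + 1×18.998 + 15×1.008 + 1×14.007 + 4×15.999 = 267.681 → 267.68 g/mol.

267.68 g/mol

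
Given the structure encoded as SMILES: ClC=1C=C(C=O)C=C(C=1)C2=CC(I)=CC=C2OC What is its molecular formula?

C14H10ClIO2

Walk through each heavy atom and fill implicit hydrogens from standard valence (C 4, N 3, O 2, S 2, halogen 1):
  atom 1: Cl (halogen, monovalent) → 0 H
  atom 2: C, bond orders sum to 4 (valence 4) → 0 H
  atom 3: C, bond orders sum to 3 (valence 4) → 1 H
  atom 4: C, bond orders sum to 4 (valence 4) → 0 H
  atom 5: C, bond orders sum to 3 (valence 4) → 1 H
  atom 6: O, bond orders sum to 2 (valence 2) → 0 H
  atom 7: C, bond orders sum to 3 (valence 4) → 1 H
  atom 8: C, bond orders sum to 4 (valence 4) → 0 H
  atom 9: C, bond orders sum to 3 (valence 4) → 1 H
  atom 10: C, bond orders sum to 4 (valence 4) → 0 H
  atom 11: C, bond orders sum to 3 (valence 4) → 1 H
  atom 12: C, bond orders sum to 4 (valence 4) → 0 H
  atom 13: I (halogen, monovalent) → 0 H
  atom 14: C, bond orders sum to 3 (valence 4) → 1 H
  atom 15: C, bond orders sum to 3 (valence 4) → 1 H
  atom 16: C, bond orders sum to 4 (valence 4) → 0 H
  atom 17: O, bond orders sum to 2 (valence 2) → 0 H
  atom 18: C, bond orders sum to 1 (valence 4) → 3 H
Totals → C:14, H:10, Cl:1, I:1, O:2.
In Hill order: C14H10ClIO2.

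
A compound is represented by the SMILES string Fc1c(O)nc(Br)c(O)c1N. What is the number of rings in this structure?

In SMILES, each pair of matching ring-closure digits denotes one ring-closing bond; the number of such bonds equals the number of independent rings.
Ring-closure bonds here: 1.

1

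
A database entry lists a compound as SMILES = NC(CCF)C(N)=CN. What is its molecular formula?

C5H12FN3

Walk through each heavy atom and fill implicit hydrogens from standard valence (C 4, N 3, O 2, S 2, halogen 1):
  atom 1: N, bond orders sum to 1 (valence 3) → 2 H
  atom 2: C, bond orders sum to 3 (valence 4) → 1 H
  atom 3: C, bond orders sum to 2 (valence 4) → 2 H
  atom 4: C, bond orders sum to 2 (valence 4) → 2 H
  atom 5: F (halogen, monovalent) → 0 H
  atom 6: C, bond orders sum to 4 (valence 4) → 0 H
  atom 7: N, bond orders sum to 1 (valence 3) → 2 H
  atom 8: C, bond orders sum to 3 (valence 4) → 1 H
  atom 9: N, bond orders sum to 1 (valence 3) → 2 H
Totals → C:5, H:12, F:1, N:3.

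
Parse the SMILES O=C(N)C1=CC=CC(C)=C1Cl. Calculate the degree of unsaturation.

5

Degree of unsaturation = (number of rings) + (number of π bonds).
Ring closures in the SMILES: 1.
π bonds: 4 double bonds (each 1 DoU) → 4 DoU from unsaturation.
Total DoU = 1 + 4 = 5.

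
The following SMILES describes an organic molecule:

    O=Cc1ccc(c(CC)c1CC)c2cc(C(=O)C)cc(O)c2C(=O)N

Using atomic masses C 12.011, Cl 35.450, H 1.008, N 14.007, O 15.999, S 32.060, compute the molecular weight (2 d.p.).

First, the molecular formula is C20H21NO4 (counting implicit H from valence).
  C: 20 × 12.011 = 240.220
  H: 21 × 1.008 = 21.168
  N: 1 × 14.007 = 14.007
  O: 4 × 15.999 = 63.996
Sum: 20×12.011 + 21×1.008 + 1×14.007 + 4×15.999 = 339.391 → 339.39 g/mol.

339.39 g/mol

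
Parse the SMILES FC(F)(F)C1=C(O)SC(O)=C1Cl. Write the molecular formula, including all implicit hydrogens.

Walk through each heavy atom and fill implicit hydrogens from standard valence (C 4, N 3, O 2, S 2, halogen 1):
  atom 1: F (halogen, monovalent) → 0 H
  atom 2: C, bond orders sum to 4 (valence 4) → 0 H
  atom 3: F (halogen, monovalent) → 0 H
  atom 4: F (halogen, monovalent) → 0 H
  atom 5: C, bond orders sum to 4 (valence 4) → 0 H
  atom 6: C, bond orders sum to 4 (valence 4) → 0 H
  atom 7: O, bond orders sum to 1 (valence 2) → 1 H
  atom 8: S, bond orders sum to 2 (valence 2) → 0 H
  atom 9: C, bond orders sum to 4 (valence 4) → 0 H
  atom 10: O, bond orders sum to 1 (valence 2) → 1 H
  atom 11: C, bond orders sum to 4 (valence 4) → 0 H
  atom 12: Cl (halogen, monovalent) → 0 H
Totals → C:5, H:2, Cl:1, F:3, O:2, S:1.
In Hill order: C5H2ClF3O2S.

C5H2ClF3O2S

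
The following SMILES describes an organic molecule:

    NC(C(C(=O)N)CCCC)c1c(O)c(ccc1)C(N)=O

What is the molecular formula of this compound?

Walk through each heavy atom and fill implicit hydrogens from standard valence (C 4, N 3, O 2, S 2, halogen 1); for lowercase aromatic atoms, an aromatic c carries 1 H when it has two neighbours and 0 H with three, and aromatic n carries 0 H:
  atom 1: N, bond orders sum to 1 (valence 3) → 2 H
  atom 2: C, bond orders sum to 3 (valence 4) → 1 H
  atom 3: C, bond orders sum to 3 (valence 4) → 1 H
  atom 4: C, bond orders sum to 4 (valence 4) → 0 H
  atom 5: O, bond orders sum to 2 (valence 2) → 0 H
  atom 6: N, bond orders sum to 1 (valence 3) → 2 H
  atom 7: C, bond orders sum to 2 (valence 4) → 2 H
  atom 8: C, bond orders sum to 2 (valence 4) → 2 H
  atom 9: C, bond orders sum to 2 (valence 4) → 2 H
  atom 10: C, bond orders sum to 1 (valence 4) → 3 H
  atom 11: aromatic c, 3 neighbours → 0 H
  atom 12: aromatic c, 3 neighbours → 0 H
  atom 13: O, bond orders sum to 1 (valence 2) → 1 H
  atom 14: aromatic c, 3 neighbours → 0 H
  atom 15: aromatic c, 2 neighbours → 1 H
  atom 16: aromatic c, 2 neighbours → 1 H
  atom 17: aromatic c, 2 neighbours → 1 H
  atom 18: C, bond orders sum to 4 (valence 4) → 0 H
  atom 19: N, bond orders sum to 1 (valence 3) → 2 H
  atom 20: O, bond orders sum to 2 (valence 2) → 0 H
Totals → C:14, H:21, N:3, O:3.
In Hill order: C14H21N3O3.

C14H21N3O3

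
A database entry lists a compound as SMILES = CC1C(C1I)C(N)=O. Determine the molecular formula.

Walk through each heavy atom and fill implicit hydrogens from standard valence (C 4, N 3, O 2, S 2, halogen 1):
  atom 1: C, bond orders sum to 1 (valence 4) → 3 H
  atom 2: C, bond orders sum to 3 (valence 4) → 1 H
  atom 3: C, bond orders sum to 3 (valence 4) → 1 H
  atom 4: C, bond orders sum to 3 (valence 4) → 1 H
  atom 5: I (halogen, monovalent) → 0 H
  atom 6: C, bond orders sum to 4 (valence 4) → 0 H
  atom 7: N, bond orders sum to 1 (valence 3) → 2 H
  atom 8: O, bond orders sum to 2 (valence 2) → 0 H
Totals → C:5, H:8, I:1, N:1, O:1.

C5H8INO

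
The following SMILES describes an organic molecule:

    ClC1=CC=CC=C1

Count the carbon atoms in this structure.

Count every carbon token in the SMILES (each C, including those in ring-closure positions and inside branches).
Carbon count: 6.

6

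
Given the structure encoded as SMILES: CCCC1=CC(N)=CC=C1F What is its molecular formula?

C9H12FN

Walk through each heavy atom and fill implicit hydrogens from standard valence (C 4, N 3, O 2, S 2, halogen 1):
  atom 1: C, bond orders sum to 1 (valence 4) → 3 H
  atom 2: C, bond orders sum to 2 (valence 4) → 2 H
  atom 3: C, bond orders sum to 2 (valence 4) → 2 H
  atom 4: C, bond orders sum to 4 (valence 4) → 0 H
  atom 5: C, bond orders sum to 3 (valence 4) → 1 H
  atom 6: C, bond orders sum to 4 (valence 4) → 0 H
  atom 7: N, bond orders sum to 1 (valence 3) → 2 H
  atom 8: C, bond orders sum to 3 (valence 4) → 1 H
  atom 9: C, bond orders sum to 3 (valence 4) → 1 H
  atom 10: C, bond orders sum to 4 (valence 4) → 0 H
  atom 11: F (halogen, monovalent) → 0 H
Totals → C:9, H:12, F:1, N:1.
In Hill order: C9H12FN.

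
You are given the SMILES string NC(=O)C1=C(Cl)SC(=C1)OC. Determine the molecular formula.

C6H6ClNO2S

Walk through each heavy atom and fill implicit hydrogens from standard valence (C 4, N 3, O 2, S 2, halogen 1):
  atom 1: N, bond orders sum to 1 (valence 3) → 2 H
  atom 2: C, bond orders sum to 4 (valence 4) → 0 H
  atom 3: O, bond orders sum to 2 (valence 2) → 0 H
  atom 4: C, bond orders sum to 4 (valence 4) → 0 H
  atom 5: C, bond orders sum to 4 (valence 4) → 0 H
  atom 6: Cl (halogen, monovalent) → 0 H
  atom 7: S, bond orders sum to 2 (valence 2) → 0 H
  atom 8: C, bond orders sum to 4 (valence 4) → 0 H
  atom 9: C, bond orders sum to 3 (valence 4) → 1 H
  atom 10: O, bond orders sum to 2 (valence 2) → 0 H
  atom 11: C, bond orders sum to 1 (valence 4) → 3 H
Totals → C:6, H:6, Cl:1, N:1, O:2, S:1.
In Hill order: C6H6ClNO2S.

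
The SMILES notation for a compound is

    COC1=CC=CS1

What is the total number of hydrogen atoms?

6

Walk through each heavy atom and fill implicit hydrogens from standard valence (C 4, N 3, O 2, S 2, halogen 1):
  atom 1: C, bond orders sum to 1 (valence 4) → 3 H
  atom 2: O, bond orders sum to 2 (valence 2) → 0 H
  atom 3: C, bond orders sum to 4 (valence 4) → 0 H
  atom 4: C, bond orders sum to 3 (valence 4) → 1 H
  atom 5: C, bond orders sum to 3 (valence 4) → 1 H
  atom 6: C, bond orders sum to 3 (valence 4) → 1 H
  atom 7: S, bond orders sum to 2 (valence 2) → 0 H
Total hydrogens: 6.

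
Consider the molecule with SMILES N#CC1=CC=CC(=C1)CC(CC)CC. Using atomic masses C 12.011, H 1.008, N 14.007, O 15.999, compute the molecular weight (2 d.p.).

187.29 g/mol

First, the molecular formula is C13H17N (counting implicit H from valence).
  C: 13 × 12.011 = 156.143
  H: 17 × 1.008 = 17.136
  N: 1 × 14.007 = 14.007
Sum: 13×12.011 + 17×1.008 + 1×14.007 = 187.286 → 187.29 g/mol.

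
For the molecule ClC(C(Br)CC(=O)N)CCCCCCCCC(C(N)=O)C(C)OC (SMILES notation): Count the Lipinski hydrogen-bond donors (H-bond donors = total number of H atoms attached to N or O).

Donors: find every N or O and count the H atoms it carries.
  atom 7 (O): bond orders sum to 2 → 0 H
  atom 8 (N): bond orders sum to 1 → 2 H
  atom 19 (N): bond orders sum to 1 → 2 H
  atom 20 (O): bond orders sum to 2 → 0 H
  atom 23 (O): bond orders sum to 2 → 0 H
Lipinski HBD = 4.

4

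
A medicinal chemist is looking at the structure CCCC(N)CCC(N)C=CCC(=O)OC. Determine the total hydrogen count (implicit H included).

Walk through each heavy atom and fill implicit hydrogens from standard valence (C 4, N 3, O 2, S 2, halogen 1):
  atom 1: C, bond orders sum to 1 (valence 4) → 3 H
  atom 2: C, bond orders sum to 2 (valence 4) → 2 H
  atom 3: C, bond orders sum to 2 (valence 4) → 2 H
  atom 4: C, bond orders sum to 3 (valence 4) → 1 H
  atom 5: N, bond orders sum to 1 (valence 3) → 2 H
  atom 6: C, bond orders sum to 2 (valence 4) → 2 H
  atom 7: C, bond orders sum to 2 (valence 4) → 2 H
  atom 8: C, bond orders sum to 3 (valence 4) → 1 H
  atom 9: N, bond orders sum to 1 (valence 3) → 2 H
  atom 10: C, bond orders sum to 3 (valence 4) → 1 H
  atom 11: C, bond orders sum to 3 (valence 4) → 1 H
  atom 12: C, bond orders sum to 2 (valence 4) → 2 H
  atom 13: C, bond orders sum to 4 (valence 4) → 0 H
  atom 14: O, bond orders sum to 2 (valence 2) → 0 H
  atom 15: O, bond orders sum to 2 (valence 2) → 0 H
  atom 16: C, bond orders sum to 1 (valence 4) → 3 H
Total hydrogens: 24.

24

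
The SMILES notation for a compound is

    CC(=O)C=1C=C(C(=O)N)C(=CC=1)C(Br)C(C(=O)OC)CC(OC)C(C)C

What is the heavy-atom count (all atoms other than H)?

26

Every atom symbol written in the SMILES (organic subset) is one heavy atom; implicit H are not written.
Heavy atoms by element → Br:1, C:19, N:1, O:5.
Total: 26.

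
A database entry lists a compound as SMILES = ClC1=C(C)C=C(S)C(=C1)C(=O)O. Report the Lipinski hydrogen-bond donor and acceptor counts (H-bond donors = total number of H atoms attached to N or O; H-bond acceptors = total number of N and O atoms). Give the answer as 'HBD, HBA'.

Donors: find every N or O and count the H atoms it carries.
  atom 11 (O): bond orders sum to 2 → 0 H
  atom 12 (O): bond orders sum to 1 → 1 H
Lipinski HBD = 1.
Acceptors: N atoms = 0, O atoms = 2 → HBA = 2.

1, 2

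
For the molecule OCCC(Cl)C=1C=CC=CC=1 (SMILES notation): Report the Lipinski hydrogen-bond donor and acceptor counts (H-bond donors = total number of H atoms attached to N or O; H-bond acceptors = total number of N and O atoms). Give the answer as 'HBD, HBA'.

Donors: find every N or O and count the H atoms it carries.
  atom 1 (O): bond orders sum to 1 → 1 H
Lipinski HBD = 1.
Acceptors: N atoms = 0, O atoms = 1 → HBA = 1.

1, 1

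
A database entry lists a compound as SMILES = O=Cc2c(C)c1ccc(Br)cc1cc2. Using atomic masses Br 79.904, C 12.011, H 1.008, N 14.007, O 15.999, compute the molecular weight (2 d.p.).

First, the molecular formula is C12H9BrO (counting implicit H from valence).
  Br: 1 × 79.904 = 79.904
  C: 12 × 12.011 = 144.132
  H: 9 × 1.008 = 9.072
  O: 1 × 15.999 = 15.999
Sum: 1×79.904 + 12×12.011 + 9×1.008 + 1×15.999 = 249.107 → 249.11 g/mol.

249.11 g/mol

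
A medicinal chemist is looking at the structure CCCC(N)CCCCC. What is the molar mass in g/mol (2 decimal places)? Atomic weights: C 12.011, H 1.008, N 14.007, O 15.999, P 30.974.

First, the molecular formula is C9H21N (counting implicit H from valence).
  C: 9 × 12.011 = 108.099
  H: 21 × 1.008 = 21.168
  N: 1 × 14.007 = 14.007
Sum: 9×12.011 + 21×1.008 + 1×14.007 = 143.274 → 143.27 g/mol.

143.27 g/mol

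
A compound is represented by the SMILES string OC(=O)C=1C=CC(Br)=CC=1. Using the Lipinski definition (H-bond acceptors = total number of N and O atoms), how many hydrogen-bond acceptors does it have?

2

N atoms: 0; O atoms: 2.
Lipinski HBA = 0 + 2 = 2.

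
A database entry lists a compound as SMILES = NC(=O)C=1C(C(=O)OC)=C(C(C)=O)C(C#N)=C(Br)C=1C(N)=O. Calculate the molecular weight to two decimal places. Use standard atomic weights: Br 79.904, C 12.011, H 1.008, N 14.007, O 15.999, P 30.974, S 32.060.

368.14 g/mol

First, the molecular formula is C13H10BrN3O5 (counting implicit H from valence).
  Br: 1 × 79.904 = 79.904
  C: 13 × 12.011 = 156.143
  H: 10 × 1.008 = 10.080
  N: 3 × 14.007 = 42.021
  O: 5 × 15.999 = 79.995
Sum: 1×79.904 + 13×12.011 + 10×1.008 + 3×14.007 + 5×15.999 = 368.143 → 368.14 g/mol.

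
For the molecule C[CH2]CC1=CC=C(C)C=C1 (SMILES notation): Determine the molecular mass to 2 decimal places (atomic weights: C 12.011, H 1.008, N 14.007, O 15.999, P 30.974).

134.22 g/mol

First, the molecular formula is C10H14 (counting implicit H from valence).
  C: 10 × 12.011 = 120.110
  H: 14 × 1.008 = 14.112
Sum: 10×12.011 + 14×1.008 = 134.222 → 134.22 g/mol.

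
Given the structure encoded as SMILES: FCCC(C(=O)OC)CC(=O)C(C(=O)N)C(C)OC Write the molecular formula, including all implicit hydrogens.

Walk through each heavy atom and fill implicit hydrogens from standard valence (C 4, N 3, O 2, S 2, halogen 1):
  atom 1: F (halogen, monovalent) → 0 H
  atom 2: C, bond orders sum to 2 (valence 4) → 2 H
  atom 3: C, bond orders sum to 2 (valence 4) → 2 H
  atom 4: C, bond orders sum to 3 (valence 4) → 1 H
  atom 5: C, bond orders sum to 4 (valence 4) → 0 H
  atom 6: O, bond orders sum to 2 (valence 2) → 0 H
  atom 7: O, bond orders sum to 2 (valence 2) → 0 H
  atom 8: C, bond orders sum to 1 (valence 4) → 3 H
  atom 9: C, bond orders sum to 2 (valence 4) → 2 H
  atom 10: C, bond orders sum to 4 (valence 4) → 0 H
  atom 11: O, bond orders sum to 2 (valence 2) → 0 H
  atom 12: C, bond orders sum to 3 (valence 4) → 1 H
  atom 13: C, bond orders sum to 4 (valence 4) → 0 H
  atom 14: O, bond orders sum to 2 (valence 2) → 0 H
  atom 15: N, bond orders sum to 1 (valence 3) → 2 H
  atom 16: C, bond orders sum to 3 (valence 4) → 1 H
  atom 17: C, bond orders sum to 1 (valence 4) → 3 H
  atom 18: O, bond orders sum to 2 (valence 2) → 0 H
  atom 19: C, bond orders sum to 1 (valence 4) → 3 H
Totals → C:12, H:20, F:1, N:1, O:5.
In Hill order: C12H20FNO5.

C12H20FNO5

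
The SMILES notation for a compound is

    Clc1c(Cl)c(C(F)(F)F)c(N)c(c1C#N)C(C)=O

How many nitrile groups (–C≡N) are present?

The nitrile motif appears at heavy-atom position 14 in the SMILES.
Other groups present: 1 ketone, 1 primary amine.
Nitrile count: 1.

1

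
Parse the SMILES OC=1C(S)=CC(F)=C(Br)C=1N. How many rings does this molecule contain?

1

In SMILES, each pair of matching ring-closure digits denotes one ring-closing bond; the number of such bonds equals the number of independent rings.
Ring-closure bonds here: 1.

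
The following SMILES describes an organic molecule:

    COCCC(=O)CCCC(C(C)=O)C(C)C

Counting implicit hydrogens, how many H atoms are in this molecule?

24

Walk through each heavy atom and fill implicit hydrogens from standard valence (C 4, N 3, O 2, S 2, halogen 1):
  atom 1: C, bond orders sum to 1 (valence 4) → 3 H
  atom 2: O, bond orders sum to 2 (valence 2) → 0 H
  atom 3: C, bond orders sum to 2 (valence 4) → 2 H
  atom 4: C, bond orders sum to 2 (valence 4) → 2 H
  atom 5: C, bond orders sum to 4 (valence 4) → 0 H
  atom 6: O, bond orders sum to 2 (valence 2) → 0 H
  atom 7: C, bond orders sum to 2 (valence 4) → 2 H
  atom 8: C, bond orders sum to 2 (valence 4) → 2 H
  atom 9: C, bond orders sum to 2 (valence 4) → 2 H
  atom 10: C, bond orders sum to 3 (valence 4) → 1 H
  atom 11: C, bond orders sum to 4 (valence 4) → 0 H
  atom 12: C, bond orders sum to 1 (valence 4) → 3 H
  atom 13: O, bond orders sum to 2 (valence 2) → 0 H
  atom 14: C, bond orders sum to 3 (valence 4) → 1 H
  atom 15: C, bond orders sum to 1 (valence 4) → 3 H
  atom 16: C, bond orders sum to 1 (valence 4) → 3 H
Total hydrogens: 24.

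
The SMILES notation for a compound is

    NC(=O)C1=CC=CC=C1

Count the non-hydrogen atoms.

Every atom symbol written in the SMILES (organic subset) is one heavy atom; implicit H are not written.
Heavy atoms by element → C:7, N:1, O:1.
Total: 9.

9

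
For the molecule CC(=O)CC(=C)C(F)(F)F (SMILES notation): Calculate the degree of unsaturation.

Degree of unsaturation = (number of rings) + (number of π bonds).
Ring closures in the SMILES: 0.
π bonds: 2 double bonds (each 1 DoU) → 2 DoU from unsaturation.
Total DoU = 0 + 2 = 2.

2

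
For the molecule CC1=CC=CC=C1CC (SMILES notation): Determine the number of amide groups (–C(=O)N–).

Scan the SMILES for the amide motif — none present.

0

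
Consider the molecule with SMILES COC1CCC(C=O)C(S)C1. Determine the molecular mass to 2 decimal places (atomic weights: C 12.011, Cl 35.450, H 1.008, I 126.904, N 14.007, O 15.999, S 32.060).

First, the molecular formula is C8H14O2S (counting implicit H from valence).
  C: 8 × 12.011 = 96.088
  H: 14 × 1.008 = 14.112
  O: 2 × 15.999 = 31.998
  S: 1 × 32.060 = 32.060
Sum: 8×12.011 + 14×1.008 + 2×15.999 + 1×32.060 = 174.258 → 174.26 g/mol.

174.26 g/mol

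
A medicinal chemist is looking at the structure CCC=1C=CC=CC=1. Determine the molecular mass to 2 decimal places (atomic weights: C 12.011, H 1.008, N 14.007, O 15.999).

First, the molecular formula is C8H10 (counting implicit H from valence).
  C: 8 × 12.011 = 96.088
  H: 10 × 1.008 = 10.080
Sum: 8×12.011 + 10×1.008 = 106.168 → 106.17 g/mol.

106.17 g/mol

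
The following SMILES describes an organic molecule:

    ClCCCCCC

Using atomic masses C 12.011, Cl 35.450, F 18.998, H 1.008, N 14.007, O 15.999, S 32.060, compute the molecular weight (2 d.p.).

120.62 g/mol

First, the molecular formula is C6H13Cl (counting implicit H from valence).
  C: 6 × 12.011 = 72.066
  Cl: 1 × 35.450 = 35.450
  H: 13 × 1.008 = 13.104
Sum: 6×12.011 + 1×35.450 + 13×1.008 = 120.620 → 120.62 g/mol.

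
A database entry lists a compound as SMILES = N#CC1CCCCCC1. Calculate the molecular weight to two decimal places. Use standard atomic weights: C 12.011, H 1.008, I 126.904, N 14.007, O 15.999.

123.20 g/mol

First, the molecular formula is C8H13N (counting implicit H from valence).
  C: 8 × 12.011 = 96.088
  H: 13 × 1.008 = 13.104
  N: 1 × 14.007 = 14.007
Sum: 8×12.011 + 13×1.008 + 1×14.007 = 123.199 → 123.20 g/mol.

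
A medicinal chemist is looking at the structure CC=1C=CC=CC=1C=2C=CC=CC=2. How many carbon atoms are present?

Count every carbon token in the SMILES (each C, including those in ring-closure positions and inside branches).
Carbon count: 13.

13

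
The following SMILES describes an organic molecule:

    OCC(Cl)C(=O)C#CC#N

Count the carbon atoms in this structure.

Count every carbon token in the SMILES (each C, including those in ring-closure positions and inside branches).
Carbon count: 6.

6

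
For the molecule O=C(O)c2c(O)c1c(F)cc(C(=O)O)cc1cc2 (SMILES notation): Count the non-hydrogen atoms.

18

Every atom symbol written in the SMILES (organic subset) is one heavy atom; implicit H are not written.
Heavy atoms by element → C:12, F:1, O:5.
Total: 18.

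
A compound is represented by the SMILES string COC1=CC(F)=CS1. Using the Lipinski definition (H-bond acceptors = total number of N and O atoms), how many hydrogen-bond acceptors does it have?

N atoms: 0; O atoms: 1.
Lipinski HBA = 0 + 1 = 1.

1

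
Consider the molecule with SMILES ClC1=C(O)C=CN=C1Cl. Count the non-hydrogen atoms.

Every atom symbol written in the SMILES (organic subset) is one heavy atom; implicit H are not written.
Heavy atoms by element → C:5, Cl:2, N:1, O:1.
Total: 9.

9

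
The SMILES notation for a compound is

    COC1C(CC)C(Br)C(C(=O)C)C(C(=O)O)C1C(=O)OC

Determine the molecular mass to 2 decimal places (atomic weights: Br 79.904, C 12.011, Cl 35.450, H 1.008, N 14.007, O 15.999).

First, the molecular formula is C14H21BrO6 (counting implicit H from valence).
  Br: 1 × 79.904 = 79.904
  C: 14 × 12.011 = 168.154
  H: 21 × 1.008 = 21.168
  O: 6 × 15.999 = 95.994
Sum: 1×79.904 + 14×12.011 + 21×1.008 + 6×15.999 = 365.220 → 365.22 g/mol.

365.22 g/mol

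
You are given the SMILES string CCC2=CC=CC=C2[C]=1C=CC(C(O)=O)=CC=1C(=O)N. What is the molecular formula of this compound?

C16H15NO3

Walk through each heavy atom and fill implicit hydrogens from standard valence (C 4, N 3, O 2, S 2, halogen 1):
  atom 1: C, bond orders sum to 1 (valence 4) → 3 H
  atom 2: C, bond orders sum to 2 (valence 4) → 2 H
  atom 3: C, bond orders sum to 4 (valence 4) → 0 H
  atom 4: C, bond orders sum to 3 (valence 4) → 1 H
  atom 5: C, bond orders sum to 3 (valence 4) → 1 H
  atom 6: C, bond orders sum to 3 (valence 4) → 1 H
  atom 7: C, bond orders sum to 3 (valence 4) → 1 H
  atom 8: C, bond orders sum to 4 (valence 4) → 0 H
  atom 9: C with explicit H count 0
  atom 10: C, bond orders sum to 3 (valence 4) → 1 H
  atom 11: C, bond orders sum to 3 (valence 4) → 1 H
  atom 12: C, bond orders sum to 4 (valence 4) → 0 H
  atom 13: C, bond orders sum to 4 (valence 4) → 0 H
  atom 14: O, bond orders sum to 1 (valence 2) → 1 H
  atom 15: O, bond orders sum to 2 (valence 2) → 0 H
  atom 16: C, bond orders sum to 3 (valence 4) → 1 H
  atom 17: C, bond orders sum to 4 (valence 4) → 0 H
  atom 18: C, bond orders sum to 4 (valence 4) → 0 H
  atom 19: O, bond orders sum to 2 (valence 2) → 0 H
  atom 20: N, bond orders sum to 1 (valence 3) → 2 H
Totals → C:16, H:15, N:1, O:3.
In Hill order: C16H15NO3.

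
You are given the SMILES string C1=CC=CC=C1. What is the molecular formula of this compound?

Walk through each heavy atom and fill implicit hydrogens from standard valence (C 4, N 3, O 2, S 2, halogen 1):
  atom 1: C, bond orders sum to 3 (valence 4) → 1 H
  atom 2: C, bond orders sum to 3 (valence 4) → 1 H
  atom 3: C, bond orders sum to 3 (valence 4) → 1 H
  atom 4: C, bond orders sum to 3 (valence 4) → 1 H
  atom 5: C, bond orders sum to 3 (valence 4) → 1 H
  atom 6: C, bond orders sum to 3 (valence 4) → 1 H
Totals → C:6, H:6.
In Hill order: C6H6.

C6H6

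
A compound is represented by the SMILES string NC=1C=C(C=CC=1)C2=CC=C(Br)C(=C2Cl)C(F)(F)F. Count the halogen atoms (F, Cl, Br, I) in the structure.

Halogen atoms appear at heavy-atom positions 12, 15, 17, 18, 19 (1×Br, 1×Cl, 3×F).
Other groups present: 1 primary amine.
Halogen count: 5.

5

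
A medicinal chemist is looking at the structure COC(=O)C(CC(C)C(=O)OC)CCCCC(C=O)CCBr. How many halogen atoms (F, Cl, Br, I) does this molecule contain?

1

Halogen atoms appear at heavy-atom position 22 (1×Br).
Other groups present: 1 aldehyde, 2 ester.
Halogen count: 1.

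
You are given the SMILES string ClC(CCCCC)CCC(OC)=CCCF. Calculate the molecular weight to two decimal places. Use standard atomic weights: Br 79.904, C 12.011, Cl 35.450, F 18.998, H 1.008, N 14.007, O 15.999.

First, the molecular formula is C13H24ClFO (counting implicit H from valence).
  C: 13 × 12.011 = 156.143
  Cl: 1 × 35.450 = 35.450
  F: 1 × 18.998 = 18.998
  H: 24 × 1.008 = 24.192
  O: 1 × 15.999 = 15.999
Sum: 13×12.011 + 1×35.450 + 1×18.998 + 24×1.008 + 1×15.999 = 250.782 → 250.78 g/mol.

250.78 g/mol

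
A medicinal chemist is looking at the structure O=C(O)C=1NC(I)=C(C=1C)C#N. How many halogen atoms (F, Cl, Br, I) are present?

Halogen atoms appear at heavy-atom position 7 (1×I).
Other groups present: 1 carboxylic acid, 1 nitrile.
Halogen count: 1.

1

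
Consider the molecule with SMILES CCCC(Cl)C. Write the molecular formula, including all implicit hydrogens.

Walk through each heavy atom and fill implicit hydrogens from standard valence (C 4, N 3, O 2, S 2, halogen 1):
  atom 1: C, bond orders sum to 1 (valence 4) → 3 H
  atom 2: C, bond orders sum to 2 (valence 4) → 2 H
  atom 3: C, bond orders sum to 2 (valence 4) → 2 H
  atom 4: C, bond orders sum to 3 (valence 4) → 1 H
  atom 5: Cl (halogen, monovalent) → 0 H
  atom 6: C, bond orders sum to 1 (valence 4) → 3 H
Totals → C:5, H:11, Cl:1.
In Hill order: C5H11Cl.

C5H11Cl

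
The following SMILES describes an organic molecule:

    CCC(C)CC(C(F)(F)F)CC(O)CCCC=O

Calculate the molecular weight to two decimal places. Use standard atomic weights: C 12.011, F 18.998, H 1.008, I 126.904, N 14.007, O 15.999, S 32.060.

First, the molecular formula is C13H23F3O2 (counting implicit H from valence).
  C: 13 × 12.011 = 156.143
  F: 3 × 18.998 = 56.994
  H: 23 × 1.008 = 23.184
  O: 2 × 15.999 = 31.998
Sum: 13×12.011 + 3×18.998 + 23×1.008 + 2×15.999 = 268.319 → 268.32 g/mol.

268.32 g/mol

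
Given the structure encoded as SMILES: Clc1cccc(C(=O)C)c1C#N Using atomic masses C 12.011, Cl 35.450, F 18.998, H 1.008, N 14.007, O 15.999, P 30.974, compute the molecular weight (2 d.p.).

First, the molecular formula is C9H6ClNO (counting implicit H from valence).
  C: 9 × 12.011 = 108.099
  Cl: 1 × 35.450 = 35.450
  H: 6 × 1.008 = 6.048
  N: 1 × 14.007 = 14.007
  O: 1 × 15.999 = 15.999
Sum: 9×12.011 + 1×35.450 + 6×1.008 + 1×14.007 + 1×15.999 = 179.603 → 179.60 g/mol.

179.60 g/mol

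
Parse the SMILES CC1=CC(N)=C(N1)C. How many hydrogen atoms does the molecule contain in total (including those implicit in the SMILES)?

Walk through each heavy atom and fill implicit hydrogens from standard valence (C 4, N 3, O 2, S 2, halogen 1):
  atom 1: C, bond orders sum to 1 (valence 4) → 3 H
  atom 2: C, bond orders sum to 4 (valence 4) → 0 H
  atom 3: C, bond orders sum to 3 (valence 4) → 1 H
  atom 4: C, bond orders sum to 4 (valence 4) → 0 H
  atom 5: N, bond orders sum to 1 (valence 3) → 2 H
  atom 6: C, bond orders sum to 4 (valence 4) → 0 H
  atom 7: N, bond orders sum to 2 (valence 3) → 1 H
  atom 8: C, bond orders sum to 1 (valence 4) → 3 H
Total hydrogens: 10.

10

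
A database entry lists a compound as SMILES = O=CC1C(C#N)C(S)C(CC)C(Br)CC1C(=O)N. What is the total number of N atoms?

Scan the SMILES for N atoms (remember two-letter symbols like Cl and Br are single atoms).
Nitrogen count: 2.

2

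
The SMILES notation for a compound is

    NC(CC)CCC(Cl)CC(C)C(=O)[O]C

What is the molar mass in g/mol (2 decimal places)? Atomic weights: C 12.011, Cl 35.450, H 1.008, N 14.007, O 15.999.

235.75 g/mol

First, the molecular formula is C11H22ClNO2 (counting implicit H from valence).
  C: 11 × 12.011 = 132.121
  Cl: 1 × 35.450 = 35.450
  H: 22 × 1.008 = 22.176
  N: 1 × 14.007 = 14.007
  O: 2 × 15.999 = 31.998
Sum: 11×12.011 + 1×35.450 + 22×1.008 + 1×14.007 + 2×15.999 = 235.752 → 235.75 g/mol.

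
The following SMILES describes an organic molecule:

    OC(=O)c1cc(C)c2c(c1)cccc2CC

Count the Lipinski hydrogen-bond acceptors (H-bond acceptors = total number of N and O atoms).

2

N atoms: 0; O atoms: 2.
Lipinski HBA = 0 + 2 = 2.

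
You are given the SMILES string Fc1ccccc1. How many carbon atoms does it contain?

6

Count every carbon token in the SMILES (each C, including those in ring-closure positions and inside branches).
Carbon count: 6.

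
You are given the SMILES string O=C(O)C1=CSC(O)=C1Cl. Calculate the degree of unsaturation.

4

Molecular formula: C5H3ClO3S.
DoU = (2C + 2 + N − H − X) / 2, where X is the halogen count and O/S are ignored.
    = (2·5 + 2 + 0 − 3 − 1) / 2 = 8 / 2 = 4.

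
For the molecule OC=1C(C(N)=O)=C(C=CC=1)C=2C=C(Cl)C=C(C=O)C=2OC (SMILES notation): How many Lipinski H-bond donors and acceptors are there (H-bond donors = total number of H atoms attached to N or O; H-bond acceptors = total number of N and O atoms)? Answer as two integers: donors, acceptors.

Donors: find every N or O and count the H atoms it carries.
  atom 1 (O): bond orders sum to 1 → 1 H
  atom 5 (N): bond orders sum to 1 → 2 H
  atom 6 (O): bond orders sum to 2 → 0 H
  atom 18 (O): bond orders sum to 2 → 0 H
  atom 20 (O): bond orders sum to 2 → 0 H
Lipinski HBD = 3.
Acceptors: N atoms = 1, O atoms = 4 → HBA = 5.

3, 5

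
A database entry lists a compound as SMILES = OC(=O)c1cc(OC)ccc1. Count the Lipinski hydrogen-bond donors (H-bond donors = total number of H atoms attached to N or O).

1

Donors: find every N or O and count the H atoms it carries.
  atom 1 (O): bond orders sum to 1 → 1 H
  atom 3 (O): bond orders sum to 2 → 0 H
  atom 7 (O): bond orders sum to 2 → 0 H
Lipinski HBD = 1.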